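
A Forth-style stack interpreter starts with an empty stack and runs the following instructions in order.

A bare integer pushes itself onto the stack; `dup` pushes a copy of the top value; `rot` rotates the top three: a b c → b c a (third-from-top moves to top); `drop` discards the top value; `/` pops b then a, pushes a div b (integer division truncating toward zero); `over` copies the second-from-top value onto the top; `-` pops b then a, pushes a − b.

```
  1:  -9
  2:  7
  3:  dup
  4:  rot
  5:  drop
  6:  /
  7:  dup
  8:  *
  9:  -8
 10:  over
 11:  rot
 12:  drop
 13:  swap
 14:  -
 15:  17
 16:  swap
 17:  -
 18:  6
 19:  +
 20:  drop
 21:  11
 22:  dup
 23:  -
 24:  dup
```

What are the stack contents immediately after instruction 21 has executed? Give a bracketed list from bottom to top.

[11]

-9   → [-9]
7    → [-9, 7]
dup  → [-9, 7, 7]
rot  → [7, 7, -9]
drop → [7, 7]
/    → [1]
dup  → [1, 1]
*    → [1]
-8   → [1, -8]
over → [1, -8, 1]
rot  → [-8, 1, 1]
drop → [-8, 1]
swap → [1, -8]
-    → [9]
17   → [9, 17]
swap → [17, 9]
-    → [8]
6    → [8, 6]
+    → [14]
drop → []
11   → [11]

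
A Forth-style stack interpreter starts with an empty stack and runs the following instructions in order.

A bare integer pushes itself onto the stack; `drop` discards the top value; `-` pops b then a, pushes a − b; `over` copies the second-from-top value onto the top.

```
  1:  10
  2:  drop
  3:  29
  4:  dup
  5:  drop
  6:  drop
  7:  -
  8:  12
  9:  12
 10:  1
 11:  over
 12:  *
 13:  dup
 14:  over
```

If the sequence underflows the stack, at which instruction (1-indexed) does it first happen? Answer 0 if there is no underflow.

7

10   : [10]
drop : []
29   : [29]
dup  : [29, 29]
drop : [29]
drop : []
-  — needs 2 operands, stack has 0 → underflow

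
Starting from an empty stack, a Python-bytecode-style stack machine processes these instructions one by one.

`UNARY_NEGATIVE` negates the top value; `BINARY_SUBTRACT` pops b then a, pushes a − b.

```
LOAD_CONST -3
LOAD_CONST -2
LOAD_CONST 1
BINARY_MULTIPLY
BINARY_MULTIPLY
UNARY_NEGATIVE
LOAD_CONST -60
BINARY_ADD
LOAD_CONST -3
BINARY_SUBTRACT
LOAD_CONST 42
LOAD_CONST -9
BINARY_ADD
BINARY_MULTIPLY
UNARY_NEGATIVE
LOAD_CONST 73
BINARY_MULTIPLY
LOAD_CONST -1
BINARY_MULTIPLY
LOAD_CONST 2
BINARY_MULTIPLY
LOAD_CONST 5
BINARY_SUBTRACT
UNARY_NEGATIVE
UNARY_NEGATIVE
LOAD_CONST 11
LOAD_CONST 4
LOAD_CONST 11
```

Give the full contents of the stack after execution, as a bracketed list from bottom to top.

LOAD_CONST -3   → -3
LOAD_CONST -2   → -3 -2
LOAD_CONST 1    → -3 -2 1
BINARY_MULTIPLY → -3 -2
BINARY_MULTIPLY → 6
UNARY_NEGATIVE  → -6
LOAD_CONST -60  → -6 -60
BINARY_ADD      → -66
LOAD_CONST -3   → -66 -3
BINARY_SUBTRACT → -63
LOAD_CONST 42   → -63 42
LOAD_CONST -9   → -63 42 -9
BINARY_ADD      → -63 33
BINARY_MULTIPLY → -2079
UNARY_NEGATIVE  → 2079
LOAD_CONST 73   → 2079 73
BINARY_MULTIPLY → 151767
LOAD_CONST -1   → 151767 -1
BINARY_MULTIPLY → -151767
LOAD_CONST 2    → -151767 2
BINARY_MULTIPLY → -303534
LOAD_CONST 5    → -303534 5
BINARY_SUBTRACT → -303539
UNARY_NEGATIVE  → 303539
UNARY_NEGATIVE  → -303539
LOAD_CONST 11   → -303539 11
LOAD_CONST 4    → -303539 11 4
LOAD_CONST 11   → -303539 11 4 11

[-303539, 11, 4, 11]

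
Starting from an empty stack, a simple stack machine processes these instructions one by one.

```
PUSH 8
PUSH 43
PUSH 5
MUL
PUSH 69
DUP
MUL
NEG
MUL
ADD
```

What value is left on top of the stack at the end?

PUSH 8  -> [8]
PUSH 43 -> [8, 43]
PUSH 5  -> [8, 43, 5]
MUL     -> [8, 215]
PUSH 69 -> [8, 215, 69]
DUP     -> [8, 215, 69, 69]
MUL     -> [8, 215, 4761]
NEG     -> [8, 215, -4761]
MUL     -> [8, -1023615]
ADD     -> [-1023607]

-1023607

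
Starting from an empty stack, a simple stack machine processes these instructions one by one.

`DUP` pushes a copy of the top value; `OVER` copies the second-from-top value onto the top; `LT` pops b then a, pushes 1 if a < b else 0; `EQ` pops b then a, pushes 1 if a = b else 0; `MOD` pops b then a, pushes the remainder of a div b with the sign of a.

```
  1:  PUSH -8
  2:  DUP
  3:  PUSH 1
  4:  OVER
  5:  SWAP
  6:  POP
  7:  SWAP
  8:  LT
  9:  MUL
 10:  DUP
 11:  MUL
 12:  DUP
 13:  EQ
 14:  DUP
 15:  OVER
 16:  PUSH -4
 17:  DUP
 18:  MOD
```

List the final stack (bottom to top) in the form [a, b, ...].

PUSH -8 : [-8]
DUP     : [-8, -8]
PUSH 1  : [-8, -8, 1]
OVER    : [-8, -8, 1, -8]
SWAP    : [-8, -8, -8, 1]
POP     : [-8, -8, -8]
SWAP    : [-8, -8, -8]
LT      : [-8, 0]
MUL     : [0]
DUP     : [0, 0]
MUL     : [0]
DUP     : [0, 0]
EQ      : [1]
DUP     : [1, 1]
OVER    : [1, 1, 1]
PUSH -4 : [1, 1, 1, -4]
DUP     : [1, 1, 1, -4, -4]
MOD     : [1, 1, 1, 0]

[1, 1, 1, 0]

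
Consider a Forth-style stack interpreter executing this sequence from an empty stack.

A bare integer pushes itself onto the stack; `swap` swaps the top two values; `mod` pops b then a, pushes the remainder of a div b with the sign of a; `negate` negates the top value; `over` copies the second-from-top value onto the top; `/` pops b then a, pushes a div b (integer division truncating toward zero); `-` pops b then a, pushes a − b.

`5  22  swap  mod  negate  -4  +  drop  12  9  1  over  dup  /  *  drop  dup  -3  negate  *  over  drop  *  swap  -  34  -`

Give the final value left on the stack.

5      : [5]
22     : [5, 22]
swap   : [22, 5]
mod    : [2]
negate : [-2]
-4     : [-2, -4]
+      : [-6]
drop   : []
12     : [12]
9      : [12, 9]
1      : [12, 9, 1]
over   : [12, 9, 1, 9]
dup    : [12, 9, 1, 9, 9]
/      : [12, 9, 1, 1]
*      : [12, 9, 1]
drop   : [12, 9]
dup    : [12, 9, 9]
-3     : [12, 9, 9, -3]
negate : [12, 9, 9, 3]
*      : [12, 9, 27]
over   : [12, 9, 27, 9]
drop   : [12, 9, 27]
*      : [12, 243]
swap   : [243, 12]
-      : [231]
34     : [231, 34]
-      : [197]

197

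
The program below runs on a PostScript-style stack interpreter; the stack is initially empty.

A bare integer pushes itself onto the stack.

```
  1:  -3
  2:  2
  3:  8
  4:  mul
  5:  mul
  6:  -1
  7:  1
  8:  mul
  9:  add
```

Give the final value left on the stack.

-3  : -3
2   : -3 2
8   : -3 2 8
mul : -3 16
mul : -48
-1  : -48 -1
1   : -48 -1 1
mul : -48 -1
add : -49

-49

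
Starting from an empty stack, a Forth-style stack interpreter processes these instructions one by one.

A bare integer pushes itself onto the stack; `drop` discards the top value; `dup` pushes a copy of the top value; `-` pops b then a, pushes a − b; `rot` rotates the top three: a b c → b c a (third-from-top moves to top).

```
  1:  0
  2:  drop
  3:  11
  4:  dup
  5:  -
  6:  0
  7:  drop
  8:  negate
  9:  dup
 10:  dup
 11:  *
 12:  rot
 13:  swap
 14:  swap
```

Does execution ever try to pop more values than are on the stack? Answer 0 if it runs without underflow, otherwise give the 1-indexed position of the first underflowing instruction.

12

0      : [0]
drop   : []
11     : [11]
dup    : [11, 11]
-      : [0]
0      : [0, 0]
drop   : [0]
negate : [0]
dup    : [0, 0]
dup    : [0, 0, 0]
*      : [0, 0]
rot  — needs 3 operands, stack has 2 → underflow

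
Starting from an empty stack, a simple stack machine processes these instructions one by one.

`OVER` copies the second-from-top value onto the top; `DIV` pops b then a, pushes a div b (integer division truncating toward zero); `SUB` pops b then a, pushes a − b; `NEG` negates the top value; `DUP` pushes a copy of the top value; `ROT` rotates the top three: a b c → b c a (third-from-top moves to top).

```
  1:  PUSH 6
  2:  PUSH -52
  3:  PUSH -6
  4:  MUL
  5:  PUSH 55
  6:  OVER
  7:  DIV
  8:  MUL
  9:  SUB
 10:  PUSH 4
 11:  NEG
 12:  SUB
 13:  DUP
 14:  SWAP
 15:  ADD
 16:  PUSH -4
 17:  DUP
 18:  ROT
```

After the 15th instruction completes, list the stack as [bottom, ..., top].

PUSH 6   -> [6]
PUSH -52 -> [6, -52]
PUSH -6  -> [6, -52, -6]
MUL      -> [6, 312]
PUSH 55  -> [6, 312, 55]
OVER     -> [6, 312, 55, 312]
DIV      -> [6, 312, 0]
MUL      -> [6, 0]
SUB      -> [6]
PUSH 4   -> [6, 4]
NEG      -> [6, -4]
SUB      -> [10]
DUP      -> [10, 10]
SWAP     -> [10, 10]
ADD      -> [20]

[20]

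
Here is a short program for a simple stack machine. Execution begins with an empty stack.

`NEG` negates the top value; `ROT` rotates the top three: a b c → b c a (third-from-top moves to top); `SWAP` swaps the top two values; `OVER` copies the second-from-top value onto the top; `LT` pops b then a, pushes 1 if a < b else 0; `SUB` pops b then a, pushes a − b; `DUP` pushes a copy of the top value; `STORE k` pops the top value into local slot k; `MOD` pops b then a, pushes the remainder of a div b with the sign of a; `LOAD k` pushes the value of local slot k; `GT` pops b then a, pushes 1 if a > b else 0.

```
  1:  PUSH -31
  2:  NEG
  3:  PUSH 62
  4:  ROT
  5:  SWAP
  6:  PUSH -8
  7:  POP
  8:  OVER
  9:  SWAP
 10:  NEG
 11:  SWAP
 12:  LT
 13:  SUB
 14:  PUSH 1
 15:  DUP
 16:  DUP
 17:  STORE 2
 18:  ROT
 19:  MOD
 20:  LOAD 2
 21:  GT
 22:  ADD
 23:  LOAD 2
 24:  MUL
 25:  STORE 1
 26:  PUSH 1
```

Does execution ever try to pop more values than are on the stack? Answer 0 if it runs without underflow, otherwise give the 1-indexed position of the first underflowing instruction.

4

PUSH -31 → [-31]
NEG      → [31]
PUSH 62  → [31, 62]
ROT  — needs 3 operands, stack has 2 → underflow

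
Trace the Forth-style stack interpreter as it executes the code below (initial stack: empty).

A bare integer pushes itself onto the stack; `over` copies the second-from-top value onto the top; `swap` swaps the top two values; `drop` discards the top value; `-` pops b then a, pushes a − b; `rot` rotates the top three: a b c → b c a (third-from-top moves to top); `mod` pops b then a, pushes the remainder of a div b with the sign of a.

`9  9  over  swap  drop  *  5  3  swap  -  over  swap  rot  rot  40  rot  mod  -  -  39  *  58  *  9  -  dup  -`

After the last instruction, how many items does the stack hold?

9    → [9]
9    → [9, 9]
over → [9, 9, 9]
swap → [9, 9, 9]
drop → [9, 9]
*    → [81]
5    → [81, 5]
3    → [81, 5, 3]
swap → [81, 3, 5]
-    → [81, -2]
over → [81, -2, 81]
swap → [81, 81, -2]
rot  → [81, -2, 81]
rot  → [-2, 81, 81]
40   → [-2, 81, 81, 40]
rot  → [-2, 81, 40, 81]
mod  → [-2, 81, 40]
-    → [-2, 41]
-    → [-43]
39   → [-43, 39]
*    → [-1677]
58   → [-1677, 58]
*    → [-97266]
9    → [-97266, 9]
-    → [-97275]
dup  → [-97275, -97275]
-    → [0]

1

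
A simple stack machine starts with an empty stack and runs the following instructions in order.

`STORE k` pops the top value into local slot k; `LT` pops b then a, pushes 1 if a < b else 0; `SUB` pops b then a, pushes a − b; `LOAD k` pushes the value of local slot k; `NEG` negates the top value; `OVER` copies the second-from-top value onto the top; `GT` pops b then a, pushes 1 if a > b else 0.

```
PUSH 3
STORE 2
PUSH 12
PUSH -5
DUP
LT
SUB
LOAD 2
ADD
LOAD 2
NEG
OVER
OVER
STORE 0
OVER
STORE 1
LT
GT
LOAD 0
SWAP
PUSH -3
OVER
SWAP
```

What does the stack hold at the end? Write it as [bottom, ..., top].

[-3, 1, 1, -3]

PUSH 3   3
STORE 2  (empty)
PUSH 12  12
PUSH -5  12 -5
DUP      12 -5 -5
LT       12 0
SUB      12
LOAD 2   12 3
ADD      15
LOAD 2   15 3
NEG      15 -3
OVER     15 -3 15
OVER     15 -3 15 -3
STORE 0  15 -3 15
OVER     15 -3 15 -3
STORE 1  15 -3 15
LT       15 1
GT       1
LOAD 0   1 -3
SWAP     -3 1
PUSH -3  -3 1 -3
OVER     -3 1 -3 1
SWAP     -3 1 1 -3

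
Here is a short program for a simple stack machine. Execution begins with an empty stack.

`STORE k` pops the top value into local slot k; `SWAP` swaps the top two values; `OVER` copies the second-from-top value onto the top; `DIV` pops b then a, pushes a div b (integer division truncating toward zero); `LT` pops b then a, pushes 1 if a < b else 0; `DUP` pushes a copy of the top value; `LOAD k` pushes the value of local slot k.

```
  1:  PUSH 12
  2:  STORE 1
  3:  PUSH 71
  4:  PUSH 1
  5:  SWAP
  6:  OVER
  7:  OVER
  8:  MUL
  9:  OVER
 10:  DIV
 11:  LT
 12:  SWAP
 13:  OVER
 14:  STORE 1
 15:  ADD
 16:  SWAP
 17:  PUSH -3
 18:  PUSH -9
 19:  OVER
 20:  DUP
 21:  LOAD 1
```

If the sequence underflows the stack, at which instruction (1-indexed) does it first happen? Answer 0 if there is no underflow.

PUSH 12 : 12
STORE 1 : (empty)
PUSH 71 : 71
PUSH 1  : 71 1
SWAP    : 1 71
OVER    : 1 71 1
OVER    : 1 71 1 71
MUL     : 1 71 71
OVER    : 1 71 71 71
DIV     : 1 71 1
LT      : 1 0
SWAP    : 0 1
OVER    : 0 1 0
STORE 1 : 0 1
ADD     : 1
SWAP  — needs 2 operands, stack has 1 → underflow

16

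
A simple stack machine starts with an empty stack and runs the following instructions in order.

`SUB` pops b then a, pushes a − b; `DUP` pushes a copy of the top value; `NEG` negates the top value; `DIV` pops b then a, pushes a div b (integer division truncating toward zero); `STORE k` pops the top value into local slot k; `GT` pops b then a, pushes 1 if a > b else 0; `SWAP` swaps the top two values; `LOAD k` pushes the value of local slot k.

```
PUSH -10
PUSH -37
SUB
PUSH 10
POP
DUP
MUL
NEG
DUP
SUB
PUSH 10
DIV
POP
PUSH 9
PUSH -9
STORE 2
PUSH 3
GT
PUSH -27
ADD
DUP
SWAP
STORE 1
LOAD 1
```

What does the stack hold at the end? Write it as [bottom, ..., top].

PUSH -10 -> [-10]
PUSH -37 -> [-10, -37]
SUB      -> [27]
PUSH 10  -> [27, 10]
POP      -> [27]
DUP      -> [27, 27]
MUL      -> [729]
NEG      -> [-729]
DUP      -> [-729, -729]
SUB      -> [0]
PUSH 10  -> [0, 10]
DIV      -> [0]
POP      -> []
PUSH 9   -> [9]
PUSH -9  -> [9, -9]
STORE 2  -> [9]
PUSH 3   -> [9, 3]
GT       -> [1]
PUSH -27 -> [1, -27]
ADD      -> [-26]
DUP      -> [-26, -26]
SWAP     -> [-26, -26]
STORE 1  -> [-26]
LOAD 1   -> [-26, -26]

[-26, -26]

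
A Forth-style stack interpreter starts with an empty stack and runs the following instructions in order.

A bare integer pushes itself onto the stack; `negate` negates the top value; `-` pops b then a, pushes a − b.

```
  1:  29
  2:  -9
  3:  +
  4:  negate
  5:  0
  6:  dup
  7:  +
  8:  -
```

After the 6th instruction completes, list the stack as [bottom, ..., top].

29     → [29]
-9     → [29, -9]
+      → [20]
negate → [-20]
0      → [-20, 0]
dup    → [-20, 0, 0]

[-20, 0, 0]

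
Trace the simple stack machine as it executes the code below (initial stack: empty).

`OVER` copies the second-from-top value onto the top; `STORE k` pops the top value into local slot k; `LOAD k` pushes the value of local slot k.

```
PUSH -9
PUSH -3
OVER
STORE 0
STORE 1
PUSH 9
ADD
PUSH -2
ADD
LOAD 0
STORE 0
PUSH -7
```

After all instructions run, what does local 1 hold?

-3

PUSH -9 → -9
PUSH -3 → -9 -3
OVER    → -9 -3 -9
STORE 0 → -9 -3
STORE 1 → -9
PUSH 9  → -9 9
ADD     → 0
PUSH -2 → 0 -2
ADD     → -2
LOAD 0  → -2 -9
STORE 0 → -2
PUSH -7 → -2 -7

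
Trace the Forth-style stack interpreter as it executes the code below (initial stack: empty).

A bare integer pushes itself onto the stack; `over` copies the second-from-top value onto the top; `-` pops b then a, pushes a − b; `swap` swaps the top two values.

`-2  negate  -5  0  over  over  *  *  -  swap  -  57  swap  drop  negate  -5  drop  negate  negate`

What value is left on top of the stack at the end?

-2     → -2
negate → 2
-5     → 2 -5
0      → 2 -5 0
over   → 2 -5 0 -5
over   → 2 -5 0 -5 0
*      → 2 -5 0 0
*      → 2 -5 0
-      → 2 -5
swap   → -5 2
-      → -7
57     → -7 57
swap   → 57 -7
drop   → 57
negate → -57
-5     → -57 -5
drop   → -57
negate → 57
negate → -57

-57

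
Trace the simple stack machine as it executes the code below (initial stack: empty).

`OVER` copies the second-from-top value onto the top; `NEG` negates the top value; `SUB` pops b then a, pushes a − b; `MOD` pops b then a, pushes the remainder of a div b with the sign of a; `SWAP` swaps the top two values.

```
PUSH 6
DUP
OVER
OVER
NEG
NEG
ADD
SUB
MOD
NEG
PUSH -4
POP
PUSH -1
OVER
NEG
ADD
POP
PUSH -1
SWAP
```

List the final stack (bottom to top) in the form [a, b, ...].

PUSH 6  -> [6]
DUP     -> [6, 6]
OVER    -> [6, 6, 6]
OVER    -> [6, 6, 6, 6]
NEG     -> [6, 6, 6, -6]
NEG     -> [6, 6, 6, 6]
ADD     -> [6, 6, 12]
SUB     -> [6, -6]
MOD     -> [0]
NEG     -> [0]
PUSH -4 -> [0, -4]
POP     -> [0]
PUSH -1 -> [0, -1]
OVER    -> [0, -1, 0]
NEG     -> [0, -1, 0]
ADD     -> [0, -1]
POP     -> [0]
PUSH -1 -> [0, -1]
SWAP    -> [-1, 0]

[-1, 0]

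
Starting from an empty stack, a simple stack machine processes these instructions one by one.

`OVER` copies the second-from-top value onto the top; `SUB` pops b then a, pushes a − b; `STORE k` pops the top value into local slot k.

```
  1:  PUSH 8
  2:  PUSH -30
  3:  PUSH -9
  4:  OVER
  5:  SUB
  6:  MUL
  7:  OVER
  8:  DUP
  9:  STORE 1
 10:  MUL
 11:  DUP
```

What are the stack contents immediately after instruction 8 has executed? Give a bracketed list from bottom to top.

PUSH 8   -> [8]
PUSH -30 -> [8, -30]
PUSH -9  -> [8, -30, -9]
OVER     -> [8, -30, -9, -30]
SUB      -> [8, -30, 21]
MUL      -> [8, -630]
OVER     -> [8, -630, 8]
DUP      -> [8, -630, 8, 8]

[8, -630, 8, 8]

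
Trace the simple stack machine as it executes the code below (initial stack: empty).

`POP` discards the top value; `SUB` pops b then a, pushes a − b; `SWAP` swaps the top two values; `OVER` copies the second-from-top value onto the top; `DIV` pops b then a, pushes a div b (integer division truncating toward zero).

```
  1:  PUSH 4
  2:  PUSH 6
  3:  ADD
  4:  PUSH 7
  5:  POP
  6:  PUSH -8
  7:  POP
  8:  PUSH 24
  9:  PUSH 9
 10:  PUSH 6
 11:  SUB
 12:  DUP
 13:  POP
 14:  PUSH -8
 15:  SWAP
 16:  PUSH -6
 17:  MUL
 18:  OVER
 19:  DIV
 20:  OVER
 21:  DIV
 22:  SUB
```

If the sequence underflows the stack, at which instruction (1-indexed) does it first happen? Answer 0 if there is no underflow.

PUSH 4  : [4]
PUSH 6  : [4, 6]
ADD     : [10]
PUSH 7  : [10, 7]
POP     : [10]
PUSH -8 : [10, -8]
POP     : [10]
PUSH 24 : [10, 24]
PUSH 9  : [10, 24, 9]
PUSH 6  : [10, 24, 9, 6]
SUB     : [10, 24, 3]
DUP     : [10, 24, 3, 3]
POP     : [10, 24, 3]
PUSH -8 : [10, 24, 3, -8]
SWAP    : [10, 24, -8, 3]
PUSH -6 : [10, 24, -8, 3, -6]
MUL     : [10, 24, -8, -18]
OVER    : [10, 24, -8, -18, -8]
DIV     : [10, 24, -8, 2]
OVER    : [10, 24, -8, 2, -8]
DIV     : [10, 24, -8, 0]
SUB     : [10, 24, -8]

0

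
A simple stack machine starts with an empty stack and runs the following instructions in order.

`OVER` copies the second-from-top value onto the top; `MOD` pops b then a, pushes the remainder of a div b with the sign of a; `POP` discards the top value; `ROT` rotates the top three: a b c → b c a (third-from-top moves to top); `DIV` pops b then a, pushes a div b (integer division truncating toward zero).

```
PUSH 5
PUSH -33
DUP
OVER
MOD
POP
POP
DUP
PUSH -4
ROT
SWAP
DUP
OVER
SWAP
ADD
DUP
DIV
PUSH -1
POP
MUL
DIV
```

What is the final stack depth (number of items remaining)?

PUSH 5   → 5
PUSH -33 → 5 -33
DUP      → 5 -33 -33
OVER     → 5 -33 -33 -33
MOD      → 5 -33 0
POP      → 5 -33
POP      → 5
DUP      → 5 5
PUSH -4  → 5 5 -4
ROT      → 5 -4 5
SWAP     → 5 5 -4
DUP      → 5 5 -4 -4
OVER     → 5 5 -4 -4 -4
SWAP     → 5 5 -4 -4 -4
ADD      → 5 5 -4 -8
DUP      → 5 5 -4 -8 -8
DIV      → 5 5 -4 1
PUSH -1  → 5 5 -4 1 -1
POP      → 5 5 -4 1
MUL      → 5 5 -4
DIV      → 5 -1

2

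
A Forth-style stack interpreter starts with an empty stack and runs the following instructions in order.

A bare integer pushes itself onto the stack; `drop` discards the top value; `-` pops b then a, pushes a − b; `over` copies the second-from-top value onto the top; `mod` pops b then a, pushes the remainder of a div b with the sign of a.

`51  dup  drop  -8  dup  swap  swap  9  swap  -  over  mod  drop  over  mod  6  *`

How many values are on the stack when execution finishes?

2

51    51
dup   51 51
drop  51
-8    51 -8
dup   51 -8 -8
swap  51 -8 -8
swap  51 -8 -8
9     51 -8 -8 9
swap  51 -8 9 -8
-     51 -8 17
over  51 -8 17 -8
mod   51 -8 1
drop  51 -8
over  51 -8 51
mod   51 -8
6     51 -8 6
*     51 -48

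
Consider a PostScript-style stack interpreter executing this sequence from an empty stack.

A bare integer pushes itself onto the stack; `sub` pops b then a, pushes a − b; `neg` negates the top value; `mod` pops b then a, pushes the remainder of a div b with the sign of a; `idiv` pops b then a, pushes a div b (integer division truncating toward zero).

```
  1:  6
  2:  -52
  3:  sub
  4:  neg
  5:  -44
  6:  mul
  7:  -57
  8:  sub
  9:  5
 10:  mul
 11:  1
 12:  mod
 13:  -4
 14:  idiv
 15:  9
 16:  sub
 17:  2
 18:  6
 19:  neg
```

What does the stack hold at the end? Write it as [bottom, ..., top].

6     [6]
-52   [6, -52]
sub   [58]
neg   [-58]
-44   [-58, -44]
mul   [2552]
-57   [2552, -57]
sub   [2609]
5     [2609, 5]
mul   [13045]
1     [13045, 1]
mod   [0]
-4    [0, -4]
idiv  [0]
9     [0, 9]
sub   [-9]
2     [-9, 2]
6     [-9, 2, 6]
neg   [-9, 2, -6]

[-9, 2, -6]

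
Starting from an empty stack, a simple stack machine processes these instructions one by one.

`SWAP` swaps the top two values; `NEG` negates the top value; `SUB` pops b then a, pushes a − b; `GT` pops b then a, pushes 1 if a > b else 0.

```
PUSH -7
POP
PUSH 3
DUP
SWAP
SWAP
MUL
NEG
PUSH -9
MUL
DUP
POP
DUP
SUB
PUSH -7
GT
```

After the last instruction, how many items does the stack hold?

1

PUSH -7 → [-7]
POP     → []
PUSH 3  → [3]
DUP     → [3, 3]
SWAP    → [3, 3]
SWAP    → [3, 3]
MUL     → [9]
NEG     → [-9]
PUSH -9 → [-9, -9]
MUL     → [81]
DUP     → [81, 81]
POP     → [81]
DUP     → [81, 81]
SUB     → [0]
PUSH -7 → [0, -7]
GT      → [1]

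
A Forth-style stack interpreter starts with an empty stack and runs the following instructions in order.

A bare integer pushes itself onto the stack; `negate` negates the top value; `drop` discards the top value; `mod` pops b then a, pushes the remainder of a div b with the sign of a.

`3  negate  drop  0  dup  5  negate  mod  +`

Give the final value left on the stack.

3       3
negate  -3
drop    (empty)
0       0
dup     0 0
5       0 0 5
negate  0 0 -5
mod     0 0
+       0

0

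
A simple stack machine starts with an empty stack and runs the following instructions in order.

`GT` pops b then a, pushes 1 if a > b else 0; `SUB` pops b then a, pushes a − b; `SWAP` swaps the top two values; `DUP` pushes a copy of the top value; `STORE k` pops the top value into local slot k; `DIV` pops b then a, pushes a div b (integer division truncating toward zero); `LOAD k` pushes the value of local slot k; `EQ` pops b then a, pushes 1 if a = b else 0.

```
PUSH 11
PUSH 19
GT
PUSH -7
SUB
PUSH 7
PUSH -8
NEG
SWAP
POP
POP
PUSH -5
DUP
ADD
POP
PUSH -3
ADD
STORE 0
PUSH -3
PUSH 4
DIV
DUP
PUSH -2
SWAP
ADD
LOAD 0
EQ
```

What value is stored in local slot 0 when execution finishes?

PUSH 11  11
PUSH 19  11 19
GT       0
PUSH -7  0 -7
SUB      7
PUSH 7   7 7
PUSH -8  7 7 -8
NEG      7 7 8
SWAP     7 8 7
POP      7 8
POP      7
PUSH -5  7 -5
DUP      7 -5 -5
ADD      7 -10
POP      7
PUSH -3  7 -3
ADD      4
STORE 0  (empty)
PUSH -3  -3
PUSH 4   -3 4
DIV      0
DUP      0 0
PUSH -2  0 0 -2
SWAP     0 -2 0
ADD      0 -2
LOAD 0   0 -2 4
EQ       0 0

4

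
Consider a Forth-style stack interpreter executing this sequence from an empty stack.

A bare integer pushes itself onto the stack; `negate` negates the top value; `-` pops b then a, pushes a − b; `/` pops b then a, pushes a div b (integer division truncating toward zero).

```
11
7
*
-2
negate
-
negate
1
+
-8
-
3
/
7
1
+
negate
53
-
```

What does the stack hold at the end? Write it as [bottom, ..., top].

11     -> [11]
7      -> [11, 7]
*      -> [77]
-2     -> [77, -2]
negate -> [77, 2]
-      -> [75]
negate -> [-75]
1      -> [-75, 1]
+      -> [-74]
-8     -> [-74, -8]
-      -> [-66]
3      -> [-66, 3]
/      -> [-22]
7      -> [-22, 7]
1      -> [-22, 7, 1]
+      -> [-22, 8]
negate -> [-22, -8]
53     -> [-22, -8, 53]
-      -> [-22, -61]

[-22, -61]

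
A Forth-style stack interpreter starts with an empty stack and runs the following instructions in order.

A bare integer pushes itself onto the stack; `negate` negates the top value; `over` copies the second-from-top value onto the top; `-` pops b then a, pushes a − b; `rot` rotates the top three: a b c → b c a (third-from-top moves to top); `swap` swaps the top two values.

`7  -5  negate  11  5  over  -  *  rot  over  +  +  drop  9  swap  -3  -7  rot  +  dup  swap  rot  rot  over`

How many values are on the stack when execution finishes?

5

7      : [7]
-5     : [7, -5]
negate : [7, 5]
11     : [7, 5, 11]
5      : [7, 5, 11, 5]
over   : [7, 5, 11, 5, 11]
-      : [7, 5, 11, -6]
*      : [7, 5, -66]
rot    : [5, -66, 7]
over   : [5, -66, 7, -66]
+      : [5, -66, -59]
+      : [5, -125]
drop   : [5]
9      : [5, 9]
swap   : [9, 5]
-3     : [9, 5, -3]
-7     : [9, 5, -3, -7]
rot    : [9, -3, -7, 5]
+      : [9, -3, -2]
dup    : [9, -3, -2, -2]
swap   : [9, -3, -2, -2]
rot    : [9, -2, -2, -3]
rot    : [9, -2, -3, -2]
over   : [9, -2, -3, -2, -3]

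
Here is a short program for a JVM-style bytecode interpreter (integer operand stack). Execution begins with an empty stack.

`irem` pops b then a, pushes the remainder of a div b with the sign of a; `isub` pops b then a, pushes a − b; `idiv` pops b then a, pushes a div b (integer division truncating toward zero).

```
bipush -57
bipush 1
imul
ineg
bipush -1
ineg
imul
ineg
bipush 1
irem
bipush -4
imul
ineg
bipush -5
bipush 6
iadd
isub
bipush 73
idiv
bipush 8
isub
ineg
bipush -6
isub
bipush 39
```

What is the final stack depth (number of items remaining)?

2

bipush -57 -> [-57]
bipush 1   -> [-57, 1]
imul       -> [-57]
ineg       -> [57]
bipush -1  -> [57, -1]
ineg       -> [57, 1]
imul       -> [57]
ineg       -> [-57]
bipush 1   -> [-57, 1]
irem       -> [0]
bipush -4  -> [0, -4]
imul       -> [0]
ineg       -> [0]
bipush -5  -> [0, -5]
bipush 6   -> [0, -5, 6]
iadd       -> [0, 1]
isub       -> [-1]
bipush 73  -> [-1, 73]
idiv       -> [0]
bipush 8   -> [0, 8]
isub       -> [-8]
ineg       -> [8]
bipush -6  -> [8, -6]
isub       -> [14]
bipush 39  -> [14, 39]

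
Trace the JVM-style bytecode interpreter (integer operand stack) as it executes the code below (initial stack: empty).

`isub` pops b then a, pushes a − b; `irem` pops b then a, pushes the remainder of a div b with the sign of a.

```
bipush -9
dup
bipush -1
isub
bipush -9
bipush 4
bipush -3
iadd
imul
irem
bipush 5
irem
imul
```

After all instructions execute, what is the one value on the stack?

bipush -9 -> [-9]
dup       -> [-9, -9]
bipush -1 -> [-9, -9, -1]
isub      -> [-9, -8]
bipush -9 -> [-9, -8, -9]
bipush 4  -> [-9, -8, -9, 4]
bipush -3 -> [-9, -8, -9, 4, -3]
iadd      -> [-9, -8, -9, 1]
imul      -> [-9, -8, -9]
irem      -> [-9, -8]
bipush 5  -> [-9, -8, 5]
irem      -> [-9, -3]
imul      -> [27]

27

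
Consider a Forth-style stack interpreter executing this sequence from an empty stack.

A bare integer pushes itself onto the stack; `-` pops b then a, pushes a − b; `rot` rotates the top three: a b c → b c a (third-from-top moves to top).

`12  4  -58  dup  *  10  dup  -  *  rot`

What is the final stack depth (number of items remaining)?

12   12
4    12 4
-58  12 4 -58
dup  12 4 -58 -58
*    12 4 3364
10   12 4 3364 10
dup  12 4 3364 10 10
-    12 4 3364 0
*    12 4 0
rot  4 0 12

3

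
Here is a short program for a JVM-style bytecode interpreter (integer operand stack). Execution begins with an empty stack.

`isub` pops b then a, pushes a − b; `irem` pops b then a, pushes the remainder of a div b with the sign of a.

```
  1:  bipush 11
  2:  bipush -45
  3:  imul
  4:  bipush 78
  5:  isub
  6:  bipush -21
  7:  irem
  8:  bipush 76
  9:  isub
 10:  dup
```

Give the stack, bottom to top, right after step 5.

bipush 11  : 11
bipush -45 : 11 -45
imul       : -495
bipush 78  : -495 78
isub       : -573

[-573]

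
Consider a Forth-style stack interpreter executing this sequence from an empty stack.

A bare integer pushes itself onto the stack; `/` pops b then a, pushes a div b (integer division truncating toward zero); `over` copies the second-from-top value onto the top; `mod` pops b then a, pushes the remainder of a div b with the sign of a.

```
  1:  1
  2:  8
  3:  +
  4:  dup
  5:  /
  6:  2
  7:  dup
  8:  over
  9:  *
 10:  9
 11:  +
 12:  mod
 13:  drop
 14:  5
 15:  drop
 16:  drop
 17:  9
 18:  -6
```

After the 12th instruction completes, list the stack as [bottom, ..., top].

[1, 2]

1     1
8     1 8
+     9
dup   9 9
/     1
2     1 2
dup   1 2 2
over  1 2 2 2
*     1 2 4
9     1 2 4 9
+     1 2 13
mod   1 2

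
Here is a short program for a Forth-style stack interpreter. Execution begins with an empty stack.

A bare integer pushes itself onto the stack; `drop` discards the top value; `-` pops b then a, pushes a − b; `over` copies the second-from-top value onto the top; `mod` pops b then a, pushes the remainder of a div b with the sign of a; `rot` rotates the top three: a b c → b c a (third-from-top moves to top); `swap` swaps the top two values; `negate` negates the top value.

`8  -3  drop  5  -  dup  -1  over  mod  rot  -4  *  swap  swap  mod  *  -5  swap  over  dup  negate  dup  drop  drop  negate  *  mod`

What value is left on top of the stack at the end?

8      : 8
-3     : 8 -3
drop   : 8
5      : 8 5
-      : 3
dup    : 3 3
-1     : 3 3 -1
over   : 3 3 -1 3
mod    : 3 3 -1
rot    : 3 -1 3
-4     : 3 -1 3 -4
*      : 3 -1 -12
swap   : 3 -12 -1
swap   : 3 -1 -12
mod    : 3 -1
*      : -3
-5     : -3 -5
swap   : -5 -3
over   : -5 -3 -5
dup    : -5 -3 -5 -5
negate : -5 -3 -5 5
dup    : -5 -3 -5 5 5
drop   : -5 -3 -5 5
drop   : -5 -3 -5
negate : -5 -3 5
*      : -5 -15
mod    : -5

-5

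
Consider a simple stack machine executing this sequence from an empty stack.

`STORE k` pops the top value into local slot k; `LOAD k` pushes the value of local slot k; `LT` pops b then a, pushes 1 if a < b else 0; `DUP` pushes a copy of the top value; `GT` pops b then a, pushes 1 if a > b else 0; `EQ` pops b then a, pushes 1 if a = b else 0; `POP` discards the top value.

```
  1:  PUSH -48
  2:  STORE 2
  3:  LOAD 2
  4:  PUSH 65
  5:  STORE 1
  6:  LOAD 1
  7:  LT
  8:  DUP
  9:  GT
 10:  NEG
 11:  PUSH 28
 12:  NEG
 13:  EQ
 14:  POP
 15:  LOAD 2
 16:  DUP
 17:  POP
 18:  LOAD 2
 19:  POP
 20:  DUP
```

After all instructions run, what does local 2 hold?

-48

PUSH -48 → -48
STORE 2  → (empty)
LOAD 2   → -48
PUSH 65  → -48 65
STORE 1  → -48
LOAD 1   → -48 65
LT       → 1
DUP      → 1 1
GT       → 0
NEG      → 0
PUSH 28  → 0 28
NEG      → 0 -28
EQ       → 0
POP      → (empty)
LOAD 2   → -48
DUP      → -48 -48
POP      → -48
LOAD 2   → -48 -48
POP      → -48
DUP      → -48 -48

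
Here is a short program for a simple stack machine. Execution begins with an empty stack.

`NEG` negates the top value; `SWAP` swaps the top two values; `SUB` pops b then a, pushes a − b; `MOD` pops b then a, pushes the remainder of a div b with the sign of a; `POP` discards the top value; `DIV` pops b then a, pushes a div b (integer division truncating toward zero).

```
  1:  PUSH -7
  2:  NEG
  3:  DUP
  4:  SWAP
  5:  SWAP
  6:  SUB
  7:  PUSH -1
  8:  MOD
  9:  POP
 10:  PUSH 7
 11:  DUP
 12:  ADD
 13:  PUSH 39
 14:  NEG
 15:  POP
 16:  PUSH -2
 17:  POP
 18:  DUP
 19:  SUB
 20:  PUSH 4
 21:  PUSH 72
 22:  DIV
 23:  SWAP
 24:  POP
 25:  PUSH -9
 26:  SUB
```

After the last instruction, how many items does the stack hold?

PUSH -7 → [-7]
NEG     → [7]
DUP     → [7, 7]
SWAP    → [7, 7]
SWAP    → [7, 7]
SUB     → [0]
PUSH -1 → [0, -1]
MOD     → [0]
POP     → []
PUSH 7  → [7]
DUP     → [7, 7]
ADD     → [14]
PUSH 39 → [14, 39]
NEG     → [14, -39]
POP     → [14]
PUSH -2 → [14, -2]
POP     → [14]
DUP     → [14, 14]
SUB     → [0]
PUSH 4  → [0, 4]
PUSH 72 → [0, 4, 72]
DIV     → [0, 0]
SWAP    → [0, 0]
POP     → [0]
PUSH -9 → [0, -9]
SUB     → [9]

1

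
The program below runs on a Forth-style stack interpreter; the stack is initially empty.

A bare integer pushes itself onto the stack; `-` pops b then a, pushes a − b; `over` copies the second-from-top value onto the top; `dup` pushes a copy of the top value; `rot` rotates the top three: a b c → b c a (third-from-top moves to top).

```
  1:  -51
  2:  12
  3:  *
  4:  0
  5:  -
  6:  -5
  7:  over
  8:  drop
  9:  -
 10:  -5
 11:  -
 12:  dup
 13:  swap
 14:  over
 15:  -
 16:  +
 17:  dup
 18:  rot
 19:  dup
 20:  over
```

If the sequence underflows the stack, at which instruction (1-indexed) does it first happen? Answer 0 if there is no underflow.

18

-51  -> -51
12   -> -51 12
*    -> -612
0    -> -612 0
-    -> -612
-5   -> -612 -5
over -> -612 -5 -612
drop -> -612 -5
-    -> -607
-5   -> -607 -5
-    -> -602
dup  -> -602 -602
swap -> -602 -602
over -> -602 -602 -602
-    -> -602 0
+    -> -602
dup  -> -602 -602
rot  — needs 3 operands, stack has 2 → underflow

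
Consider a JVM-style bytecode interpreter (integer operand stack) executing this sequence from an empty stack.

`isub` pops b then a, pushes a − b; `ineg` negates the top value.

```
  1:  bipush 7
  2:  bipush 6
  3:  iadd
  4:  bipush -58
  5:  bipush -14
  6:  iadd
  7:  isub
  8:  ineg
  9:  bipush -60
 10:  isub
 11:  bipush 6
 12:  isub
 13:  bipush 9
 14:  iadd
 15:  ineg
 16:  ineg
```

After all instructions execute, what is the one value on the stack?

bipush 7   : 7
bipush 6   : 7 6
iadd       : 13
bipush -58 : 13 -58
bipush -14 : 13 -58 -14
iadd       : 13 -72
isub       : 85
ineg       : -85
bipush -60 : -85 -60
isub       : -25
bipush 6   : -25 6
isub       : -31
bipush 9   : -31 9
iadd       : -22
ineg       : 22
ineg       : -22

-22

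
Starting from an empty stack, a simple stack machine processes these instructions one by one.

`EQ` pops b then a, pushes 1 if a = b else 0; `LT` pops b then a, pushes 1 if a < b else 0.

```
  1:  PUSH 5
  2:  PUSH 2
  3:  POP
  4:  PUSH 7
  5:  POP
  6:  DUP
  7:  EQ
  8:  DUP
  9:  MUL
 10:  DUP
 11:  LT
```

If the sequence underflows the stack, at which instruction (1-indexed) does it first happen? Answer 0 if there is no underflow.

0

PUSH 5 : [5]
PUSH 2 : [5, 2]
POP    : [5]
PUSH 7 : [5, 7]
POP    : [5]
DUP    : [5, 5]
EQ     : [1]
DUP    : [1, 1]
MUL    : [1]
DUP    : [1, 1]
LT     : [0]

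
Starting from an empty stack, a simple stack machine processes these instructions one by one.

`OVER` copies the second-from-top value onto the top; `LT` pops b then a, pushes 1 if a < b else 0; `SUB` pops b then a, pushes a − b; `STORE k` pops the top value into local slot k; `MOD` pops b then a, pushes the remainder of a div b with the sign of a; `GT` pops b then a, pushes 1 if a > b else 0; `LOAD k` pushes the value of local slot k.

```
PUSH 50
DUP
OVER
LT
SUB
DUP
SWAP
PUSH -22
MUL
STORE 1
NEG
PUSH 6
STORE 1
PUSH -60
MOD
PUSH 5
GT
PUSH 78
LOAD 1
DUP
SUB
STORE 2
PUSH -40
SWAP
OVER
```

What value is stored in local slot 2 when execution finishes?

PUSH 50  → 50
DUP      → 50 50
OVER     → 50 50 50
LT       → 50 0
SUB      → 50
DUP      → 50 50
SWAP     → 50 50
PUSH -22 → 50 50 -22
MUL      → 50 -1100
STORE 1  → 50
NEG      → -50
PUSH 6   → -50 6
STORE 1  → -50
PUSH -60 → -50 -60
MOD      → -50
PUSH 5   → -50 5
GT       → 0
PUSH 78  → 0 78
LOAD 1   → 0 78 6
DUP      → 0 78 6 6
SUB      → 0 78 0
STORE 2  → 0 78
PUSH -40 → 0 78 -40
SWAP     → 0 -40 78
OVER     → 0 -40 78 -40

0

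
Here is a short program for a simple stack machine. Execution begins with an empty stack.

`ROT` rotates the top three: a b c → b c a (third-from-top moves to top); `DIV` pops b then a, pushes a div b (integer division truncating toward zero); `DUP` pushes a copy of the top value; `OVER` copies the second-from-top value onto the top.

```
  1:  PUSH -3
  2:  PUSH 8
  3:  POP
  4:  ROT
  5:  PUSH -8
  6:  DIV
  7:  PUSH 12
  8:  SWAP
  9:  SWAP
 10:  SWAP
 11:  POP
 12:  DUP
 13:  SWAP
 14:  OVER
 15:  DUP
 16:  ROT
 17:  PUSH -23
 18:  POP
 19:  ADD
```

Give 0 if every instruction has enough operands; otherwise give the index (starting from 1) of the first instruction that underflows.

4

PUSH -3  [-3]
PUSH 8   [-3, 8]
POP      [-3]
ROT  — needs 3 operands, stack has 1 → underflow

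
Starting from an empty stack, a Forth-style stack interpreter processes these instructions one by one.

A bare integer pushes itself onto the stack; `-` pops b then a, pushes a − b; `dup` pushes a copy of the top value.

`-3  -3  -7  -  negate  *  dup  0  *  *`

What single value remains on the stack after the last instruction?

-3      -3
-3      -3 -3
-7      -3 -3 -7
-       -3 4
negate  -3 -4
*       12
dup     12 12
0       12 12 0
*       12 0
*       0

0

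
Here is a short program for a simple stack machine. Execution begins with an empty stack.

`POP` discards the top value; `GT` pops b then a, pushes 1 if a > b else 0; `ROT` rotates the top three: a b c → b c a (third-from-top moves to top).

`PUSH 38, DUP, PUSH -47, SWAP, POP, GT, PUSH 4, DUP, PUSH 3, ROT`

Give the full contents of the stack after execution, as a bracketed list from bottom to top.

PUSH 38   38
DUP       38 38
PUSH -47  38 38 -47
SWAP      38 -47 38
POP       38 -47
GT        1
PUSH 4    1 4
DUP       1 4 4
PUSH 3    1 4 4 3
ROT       1 4 3 4

[1, 4, 3, 4]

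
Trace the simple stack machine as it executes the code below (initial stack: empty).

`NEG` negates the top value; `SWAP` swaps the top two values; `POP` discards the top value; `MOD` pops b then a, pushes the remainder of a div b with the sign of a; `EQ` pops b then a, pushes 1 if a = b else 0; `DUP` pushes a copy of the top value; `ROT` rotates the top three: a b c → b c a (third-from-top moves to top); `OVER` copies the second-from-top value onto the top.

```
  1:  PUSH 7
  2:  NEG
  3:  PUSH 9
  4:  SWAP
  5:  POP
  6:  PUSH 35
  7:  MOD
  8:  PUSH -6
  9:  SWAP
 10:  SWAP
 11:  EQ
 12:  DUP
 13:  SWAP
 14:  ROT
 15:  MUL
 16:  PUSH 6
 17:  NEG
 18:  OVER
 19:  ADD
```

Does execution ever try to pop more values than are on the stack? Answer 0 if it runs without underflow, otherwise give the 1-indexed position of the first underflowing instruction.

PUSH 7  : [7]
NEG     : [-7]
PUSH 9  : [-7, 9]
SWAP    : [9, -7]
POP     : [9]
PUSH 35 : [9, 35]
MOD     : [9]
PUSH -6 : [9, -6]
SWAP    : [-6, 9]
SWAP    : [9, -6]
EQ      : [0]
DUP     : [0, 0]
SWAP    : [0, 0]
ROT  — needs 3 operands, stack has 2 → underflow

14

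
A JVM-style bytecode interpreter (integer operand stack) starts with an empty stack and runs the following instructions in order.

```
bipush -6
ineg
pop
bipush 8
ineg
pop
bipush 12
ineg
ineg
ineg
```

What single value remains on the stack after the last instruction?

bipush -6 → -6
ineg      → 6
pop       → (empty)
bipush 8  → 8
ineg      → -8
pop       → (empty)
bipush 12 → 12
ineg      → -12
ineg      → 12
ineg      → -12

-12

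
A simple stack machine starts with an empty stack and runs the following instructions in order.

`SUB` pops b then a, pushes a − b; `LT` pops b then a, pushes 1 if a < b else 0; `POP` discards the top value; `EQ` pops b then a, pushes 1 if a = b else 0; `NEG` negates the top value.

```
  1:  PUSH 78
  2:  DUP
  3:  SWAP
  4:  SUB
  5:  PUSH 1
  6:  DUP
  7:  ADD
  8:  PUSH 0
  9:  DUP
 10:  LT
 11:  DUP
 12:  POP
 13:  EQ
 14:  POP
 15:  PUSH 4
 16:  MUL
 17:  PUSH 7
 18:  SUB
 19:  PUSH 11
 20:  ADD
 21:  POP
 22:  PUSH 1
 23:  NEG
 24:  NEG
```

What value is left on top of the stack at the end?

1

PUSH 78 : 78
DUP     : 78 78
SWAP    : 78 78
SUB     : 0
PUSH 1  : 0 1
DUP     : 0 1 1
ADD     : 0 2
PUSH 0  : 0 2 0
DUP     : 0 2 0 0
LT      : 0 2 0
DUP     : 0 2 0 0
POP     : 0 2 0
EQ      : 0 0
POP     : 0
PUSH 4  : 0 4
MUL     : 0
PUSH 7  : 0 7
SUB     : -7
PUSH 11 : -7 11
ADD     : 4
POP     : (empty)
PUSH 1  : 1
NEG     : -1
NEG     : 1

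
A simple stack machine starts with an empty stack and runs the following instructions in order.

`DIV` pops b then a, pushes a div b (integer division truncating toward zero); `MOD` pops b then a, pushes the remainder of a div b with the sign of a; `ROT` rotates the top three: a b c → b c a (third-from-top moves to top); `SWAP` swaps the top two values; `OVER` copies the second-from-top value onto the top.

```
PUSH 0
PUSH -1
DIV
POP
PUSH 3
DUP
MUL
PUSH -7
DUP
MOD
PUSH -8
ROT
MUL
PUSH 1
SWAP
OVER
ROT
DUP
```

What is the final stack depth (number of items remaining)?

PUSH 0  -> [0]
PUSH -1 -> [0, -1]
DIV     -> [0]
POP     -> []
PUSH 3  -> [3]
DUP     -> [3, 3]
MUL     -> [9]
PUSH -7 -> [9, -7]
DUP     -> [9, -7, -7]
MOD     -> [9, 0]
PUSH -8 -> [9, 0, -8]
ROT     -> [0, -8, 9]
MUL     -> [0, -72]
PUSH 1  -> [0, -72, 1]
SWAP    -> [0, 1, -72]
OVER    -> [0, 1, -72, 1]
ROT     -> [0, -72, 1, 1]
DUP     -> [0, -72, 1, 1, 1]

5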